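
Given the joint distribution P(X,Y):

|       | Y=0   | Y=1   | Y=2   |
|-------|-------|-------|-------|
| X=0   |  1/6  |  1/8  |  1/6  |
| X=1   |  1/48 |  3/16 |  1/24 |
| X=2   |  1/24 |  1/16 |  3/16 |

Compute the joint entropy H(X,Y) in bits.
2.8907 bits

H(X,Y) = -Σ_{x,y} P(x,y) log₂ P(x,y). Per-cell terms -P(x,y)·log₂P(x,y):
  X=0: 0.43083, 0.37500, 0.43083
  X=1: 0.11635, 0.45282, 0.19104
  X=2: 0.19104, 0.25000, 0.45282
Sum of the 9 terms: H(X,Y) = 2.8907 bits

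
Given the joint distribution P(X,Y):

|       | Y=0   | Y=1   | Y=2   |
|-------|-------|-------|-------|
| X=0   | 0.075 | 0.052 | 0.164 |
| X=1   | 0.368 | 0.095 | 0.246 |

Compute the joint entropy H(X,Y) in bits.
2.2809 bits

H(X,Y) = -Σ_{x,y} P(x,y) log₂ P(x,y). Per-cell terms -P(x,y)·log₂P(x,y):
  X=0: 0.2803, 0.2218, 0.4278
  X=1: 0.5307, 0.3226, 0.4977
Sum of the 6 terms: H(X,Y) = 2.2809 bits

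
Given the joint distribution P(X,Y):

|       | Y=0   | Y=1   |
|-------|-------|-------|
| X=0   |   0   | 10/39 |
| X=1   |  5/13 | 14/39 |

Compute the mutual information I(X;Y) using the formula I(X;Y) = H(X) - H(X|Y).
0.2183 bits

I(X;Y) = H(X) - H(X|Y)

Marginal of X (row sums):
  P(X=0) = 0 + 10/39 = 10/39
  P(X=1) = 5/13 + 14/39 = 29/39
H(X) = -[(10/39)·log₂(10/39) + (29/39)·log₂(29/39)]
  = 0.5035 + 0.3178 = 0.8213 bits

Marginal of Y (column sums):
  P(Y=0) = 0 + 5/13 = 5/13
  P(Y=1) = 10/39 + 14/39 = 8/13
H(X|Y) = Σ_y P(y)·H(X|Y=y):
  Y=0: P(Y=0) = 5/13, P(X|Y=0) = (0, 1) → H(X|Y=0) = 0.0000
  Y=1: P(Y=1) = 8/13, P(X|Y=1) = (5/12, 7/12) → H(X|Y=1) = 0.9799
H(X|Y) = (5/13)·0.0000 + (8/13)·0.9799 = 0.6030 bits

I(X;Y) = H(X) - H(X|Y) = 0.8213 - 0.6030 = 0.2183 bits

Cross-check via I(X;Y) = H(X) + H(Y) - H(X,Y): computing H(Y) from the column sums and H(X,Y) from the 4 cells in the same way gives H(Y) = 0.9612 bits and H(X,Y) = 1.5642 bits, so
I(X;Y) = 0.8213 + 0.9612 - 1.5642 = 0.2183 bits ✓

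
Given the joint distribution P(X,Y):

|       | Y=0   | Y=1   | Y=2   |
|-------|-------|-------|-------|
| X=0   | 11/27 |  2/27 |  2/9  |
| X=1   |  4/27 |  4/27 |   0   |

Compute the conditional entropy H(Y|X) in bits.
1.2277 bits

H(Y|X) = H(X,Y) - H(X)

H(X,Y) = -Σ_{x,y} P(x,y) log₂ P(x,y). Per-cell terms -P(x,y)·log₂P(x,y):
  X=0: 0.52778, 0.27814, 0.48221
  X=1: 0.40813, 0.40813, 0.00000
  (cells with P = 0 contribute 0)
Sum of the 6 terms: H(X,Y) = 2.1044 bits

Marginal of X (row sums):
  P(X=0) = 11/27 + 2/27 + 2/9 = 19/27
  P(X=1) = 4/27 + 4/27 + 0 = 8/27
H(X) = -[(19/27)·log₂(19/27) + (8/27)·log₂(8/27)]
  = 0.35675 + 0.51997 = 0.8767 bits

H(Y|X) = H(X,Y) - H(X) = 2.1044 - 0.8767 = 1.2277 bits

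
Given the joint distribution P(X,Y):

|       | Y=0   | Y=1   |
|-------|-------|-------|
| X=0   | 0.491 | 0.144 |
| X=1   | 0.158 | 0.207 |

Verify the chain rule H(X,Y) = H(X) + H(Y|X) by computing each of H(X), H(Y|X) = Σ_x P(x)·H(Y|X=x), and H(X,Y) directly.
H(X) = 0.9468 bits, H(Y|X) = 0.8507 bits, H(X,Y) = 1.7974 bits

Marginal of X (row sums):
  P(X=0) = 0.491 + 0.144 = 0.635
  P(X=1) = 0.158 + 0.207 = 0.365
H(X) = -[0.635·log₂(0.635) + 0.365·log₂(0.365)]
  = 0.416034 + 0.530722 = 0.9468 bits

H(Y|X) = Σ_x P(x)·H(Y|X=x):
  X=0: P(X=0) = 0.635, P(Y|X=0) = (491/635, 144/635) → H(Y|X=0) = 0.772341
  X=1: P(X=1) = 0.365, P(Y|X=1) = (158/365, 207/365) → H(Y|X=1) = 0.986960
H(Y|X) = 0.635·0.772341 + 0.365·0.986960 = 0.8507 bits

H(X,Y) = -Σ_{x,y} P(x,y) log₂ P(x,y). Per-cell terms -P(x,y)·log₂P(x,y):
  X=0: 0.503867, 0.402604
  X=1: 0.420597, 0.470366
Sum of the 4 terms: H(X,Y) = 1.7974 bits

Chain rule check:
  H(X) + H(Y|X) = 0.9468 + 0.8507 = 1.7975 bits
  H(X,Y) = 1.7974 bits
✓ Chain rule verified (Δ = 0.0001 is 4-dp rounding noise: each of the three values was rounded independently).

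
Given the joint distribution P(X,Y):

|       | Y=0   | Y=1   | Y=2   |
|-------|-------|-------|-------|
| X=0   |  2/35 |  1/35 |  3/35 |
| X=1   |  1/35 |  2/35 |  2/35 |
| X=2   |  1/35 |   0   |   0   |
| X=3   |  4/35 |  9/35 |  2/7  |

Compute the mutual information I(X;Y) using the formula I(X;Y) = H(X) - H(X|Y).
0.0927 bits

I(X;Y) = H(X) - H(X|Y)

Marginal of X (row sums):
  P(X=0) = 2/35 + 1/35 + 3/35 = 6/35
  P(X=1) = 1/35 + 2/35 + 2/35 = 1/7
  P(X=2) = 1/35 + 0 + 0 = 1/35
  P(X=3) = 4/35 + 9/35 + 2/7 = 23/35
H(X) = -[(6/35)·log₂(6/35) + (1/7)·log₂(1/7) + (1/35)·log₂(1/35) + (23/35)·log₂(23/35)]
  = 0.43617 + 0.40105 + 0.14655 + 0.39805 = 1.3818 bits

Marginal of Y (column sums):
  P(Y=0) = 2/35 + 1/35 + 1/35 + 4/35 = 8/35
  P(Y=1) = 1/35 + 2/35 + 0 + 9/35 = 12/35
  P(Y=2) = 3/35 + 2/35 + 0 + 2/7 = 3/7
H(X|Y) = Σ_y P(y)·H(X|Y=y):
  Y=0: P(Y=0) = 8/35, P(X|Y=0) = (1/4, 1/8, 1/8, 1/2) → H(X|Y=0) = 1.75000
  Y=1: P(Y=1) = 12/35, P(X|Y=1) = (1/12, 1/6, 0, 3/4) → H(X|Y=1) = 1.04085
  Y=2: P(Y=2) = 3/7, P(X|Y=2) = (1/5, 2/15, 0, 2/3) → H(X|Y=2) = 1.24195
H(X|Y) = (8/35)·1.75000 + (12/35)·1.04085 + (3/7)·1.24195 = 1.2891 bits

I(X;Y) = H(X) - H(X|Y) = 1.3818 - 1.2891 = 0.0927 bits

Cross-check via I(X;Y) = H(X) + H(Y) - H(X,Y): computing H(Y) from the column sums and H(X,Y) from the 12 cells in the same way gives H(Y) = 1.5401 bits and H(X,Y) = 2.8292 bits, so
I(X;Y) = 1.3818 + 1.5401 - 2.8292 = 0.0927 bits ✓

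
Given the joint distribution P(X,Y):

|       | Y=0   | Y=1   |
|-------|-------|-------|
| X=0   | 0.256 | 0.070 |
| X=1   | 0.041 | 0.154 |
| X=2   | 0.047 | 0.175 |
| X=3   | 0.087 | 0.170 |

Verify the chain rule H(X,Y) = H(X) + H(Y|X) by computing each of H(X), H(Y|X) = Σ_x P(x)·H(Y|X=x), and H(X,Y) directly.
H(X) = 1.9729 bits, H(Y|X) = 0.7920 bits, H(X,Y) = 2.7648 bits

Marginal of X (row sums):
  P(X=0) = 0.256 + 0.070 = 0.326
  P(X=1) = 0.041 + 0.154 = 0.195
  P(X=2) = 0.047 + 0.175 = 0.222
  P(X=3) = 0.087 + 0.170 = 0.257
H(X) = -[0.326·log₂(0.326) + 0.195·log₂(0.195) + 0.222·log₂(0.222) + 0.257·log₂(0.257)]
  = 0.5272 + 0.4599 + 0.4820 + 0.5038 = 1.9729 bits

H(Y|X) = Σ_x P(x)·H(Y|X=x):
  X=0: P(X=0) = 0.326, P(Y|X=0) = (128/163, 35/163) → H(Y|X=0) = 0.7504
  X=1: P(X=1) = 0.195, P(Y|X=1) = (41/195, 154/195) → H(Y|X=1) = 0.7420
  X=2: P(X=2) = 0.222, P(Y|X=2) = (47/222, 175/222) → H(Y|X=2) = 0.7447
  X=3: P(X=3) = 0.257, P(Y|X=3) = (87/257, 170/257) → H(Y|X=3) = 0.9234
H(Y|X) = 0.326·0.7504 + 0.195·0.7420 + 0.222·0.7447 + 0.257·0.9234 = 0.7920 bits

H(X,Y) = -Σ_{x,y} P(x,y) log₂ P(x,y). Per-cell terms -P(x,y)·log₂P(x,y):
  X=0: 0.5032, 0.2686
  X=1: 0.1889, 0.4156
  X=2: 0.2073, 0.4401
  X=3: 0.3065, 0.4346
Sum of the 8 terms: H(X,Y) = 2.7648 bits

Chain rule check:
  H(X) + H(Y|X) = 1.9729 + 0.7920 = 2.7649 bits
  H(X,Y) = 2.7648 bits
✓ Chain rule verified (Δ = 0.0001 is 4-dp rounding noise: each of the three values was rounded independently).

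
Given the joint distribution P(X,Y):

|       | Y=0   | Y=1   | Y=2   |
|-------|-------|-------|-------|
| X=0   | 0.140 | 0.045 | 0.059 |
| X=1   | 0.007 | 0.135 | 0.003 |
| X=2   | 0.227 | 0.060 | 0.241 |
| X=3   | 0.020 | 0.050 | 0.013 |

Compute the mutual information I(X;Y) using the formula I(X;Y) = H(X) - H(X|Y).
0.3186 bits

I(X;Y) = H(X) - H(X|Y)

Marginal of X (row sums):
  P(X=0) = 0.140 + 0.045 + 0.059 = 0.244
  P(X=1) = 0.007 + 0.135 + 0.003 = 0.145
  P(X=2) = 0.227 + 0.060 + 0.241 = 0.528
  P(X=3) = 0.020 + 0.050 + 0.013 = 0.083
H(X) = -[0.244·log₂(0.244) + 0.145·log₂(0.145) + 0.528·log₂(0.528) + 0.083·log₂(0.083)]
  = 0.49655 + 0.40395 + 0.48649 + 0.29803 = 1.6850 bits

Marginal of Y (column sums):
  P(Y=0) = 0.140 + 0.007 + 0.227 + 0.020 = 0.394
  P(Y=1) = 0.045 + 0.135 + 0.060 + 0.050 = 0.290
  P(Y=2) = 0.059 + 0.003 + 0.241 + 0.013 = 0.316
H(X|Y) = Σ_y P(y)·H(X|Y=y):
  Y=0: P(Y=0) = 0.394, P(X|Y=0) = (70/197, 7/394, 227/394, 10/197) → H(X|Y=0) = 1.31034
  Y=1: P(Y=1) = 0.290, P(X|Y=1) = (9/58, 27/58, 6/29, 5/29) → H(X|Y=1) = 1.83815
  Y=2: P(Y=2) = 0.316, P(X|Y=2) = (59/316, 3/316, 241/316, 13/316) → H(X|Y=2) = 1.00333
H(X|Y) = 0.394·1.31034 + 0.290·1.83815 + 0.316·1.00333 = 1.3664 bits

I(X;Y) = H(X) - H(X|Y) = 1.6850 - 1.3664 = 0.3186 bits

Cross-check via I(X;Y) = H(X) + H(Y) - H(X,Y): computing H(Y) from the column sums and H(X,Y) from the 12 cells in the same way gives H(Y) = 1.5725 bits and H(X,Y) = 2.9389 bits, so
I(X;Y) = 1.6850 + 1.5725 - 2.9389 = 0.3186 bits ✓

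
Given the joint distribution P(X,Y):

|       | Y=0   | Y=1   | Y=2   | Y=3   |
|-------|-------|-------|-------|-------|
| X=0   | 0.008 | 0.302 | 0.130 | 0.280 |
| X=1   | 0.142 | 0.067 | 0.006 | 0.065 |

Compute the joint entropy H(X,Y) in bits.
2.4360 bits

H(X,Y) = -Σ_{x,y} P(x,y) log₂ P(x,y). Per-cell terms -P(x,y)·log₂P(x,y):
  X=0: 0.0557, 0.5217, 0.3826, 0.5142
  X=1: 0.3999, 0.2613, 0.0443, 0.2563
Sum of the 8 terms: H(X,Y) = 2.4360 bits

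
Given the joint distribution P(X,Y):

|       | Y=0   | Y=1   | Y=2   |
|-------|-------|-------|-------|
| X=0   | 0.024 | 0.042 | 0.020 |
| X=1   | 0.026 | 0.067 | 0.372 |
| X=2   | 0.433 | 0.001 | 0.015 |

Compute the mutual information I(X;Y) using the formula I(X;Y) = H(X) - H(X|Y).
0.7353 bits

I(X;Y) = H(X) - H(X|Y)

Marginal of X (row sums):
  P(X=0) = 0.024 + 0.042 + 0.020 = 0.086
  P(X=1) = 0.026 + 0.067 + 0.372 = 0.465
  P(X=2) = 0.433 + 0.001 + 0.015 = 0.449
H(X) = -[0.086·log₂(0.086) + 0.465·log₂(0.465) + 0.449·log₂(0.449)]
  = 0.3044 + 0.5137 + 0.5187 = 1.3368 bits

Marginal of Y (column sums):
  P(Y=0) = 0.024 + 0.026 + 0.433 = 0.483
  P(Y=1) = 0.042 + 0.067 + 0.001 = 0.110
  P(Y=2) = 0.020 + 0.372 + 0.015 = 0.407
H(X|Y) = Σ_y P(y)·H(X|Y=y):
  Y=0: P(Y=0) = 0.483, P(X|Y=0) = (8/161, 26/483, 433/483) → H(X|Y=0) = 0.5835
  Y=1: P(Y=1) = 0.110, P(X|Y=1) = (21/55, 67/110, 1/110) → H(X|Y=1) = 1.0277
  Y=2: P(Y=2) = 0.407, P(X|Y=2) = (20/407, 372/407, 15/407) → H(X|Y=2) = 0.5077
H(X|Y) = 0.483·0.5835 + 0.110·1.0277 + 0.407·0.5077 = 0.6015 bits

I(X;Y) = H(X) - H(X|Y) = 1.3368 - 0.6015 = 0.7353 bits

Cross-check via I(X;Y) = H(X) + H(Y) - H(X,Y): computing H(Y) from the column sums and H(X,Y) from the 9 cells in the same way gives H(Y) = 1.3852 bits and H(X,Y) = 1.9867 bits, so
I(X;Y) = 1.3368 + 1.3852 - 1.9867 = 0.7353 bits ✓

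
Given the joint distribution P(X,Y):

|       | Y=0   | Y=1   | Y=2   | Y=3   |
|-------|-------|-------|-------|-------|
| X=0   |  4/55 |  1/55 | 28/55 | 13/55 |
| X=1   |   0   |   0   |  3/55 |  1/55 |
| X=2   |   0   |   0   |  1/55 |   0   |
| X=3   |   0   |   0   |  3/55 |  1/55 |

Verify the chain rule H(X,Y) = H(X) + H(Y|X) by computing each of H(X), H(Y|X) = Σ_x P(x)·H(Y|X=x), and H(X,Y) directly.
H(X) = 0.8707 bits, H(Y|X) = 1.2702 bits, H(X,Y) = 2.1410 bits

Marginal of X (row sums):
  P(X=0) = 4/55 + 1/55 + 28/55 + 13/55 = 46/55
  P(X=1) = 0 + 0 + 3/55 + 1/55 = 4/55
  P(X=2) = 0 + 0 + 1/55 + 0 = 1/55
  P(X=3) = 0 + 0 + 3/55 + 1/55 = 4/55
H(X) = -[(46/55)·log₂(46/55) + (4/55)·log₂(4/55) + (1/55)·log₂(1/55) + (4/55)·log₂(4/55)]
  = 0.215613 + 0.275008 + 0.105116 + 0.275008 = 0.8707 bits

H(Y|X) = Σ_x P(x)·H(Y|X=x):
  X=0: P(X=0) = 46/55, P(Y|X=0) = (2/23, 1/46, 14/23, 13/46) → H(Y|X=0) = 1.377656
  X=1: P(X=1) = 4/55, P(Y|X=1) = (0, 0, 3/4, 1/4) → H(Y|X=1) = 0.811278
  X=2: P(X=2) = 1/55, P(Y|X=2) = (0, 0, 1, 0) → H(Y|X=2) = 0.000000
  X=3: P(X=3) = 4/55, P(Y|X=3) = (0, 0, 3/4, 1/4) → H(Y|X=3) = 0.811278
H(Y|X) = (46/55)·1.377656 + (4/55)·0.811278 + (1/55)·0.000000 + (4/55)·0.811278 = 1.2702 bits

H(X,Y) = -Σ_{x,y} P(x,y) log₂ P(x,y). Per-cell terms -P(x,y)·log₂P(x,y):
  X=0: 0.275008, 0.105116, 0.495857, 0.491854
  X=1: 0.000000, 0.000000, 0.228894, 0.105116
  X=2: 0.000000, 0.000000, 0.105116, 0.000000
  X=3: 0.000000, 0.000000, 0.228894, 0.105116
  (cells with P = 0 contribute 0)
Sum of the 16 terms: H(X,Y) = 2.1410 bits

Chain rule check:
  H(X) + H(Y|X) = 0.8707 + 1.2702 = 2.1409 bits
  H(X,Y) = 2.1410 bits
✓ Chain rule verified (Δ = 0.0001 is 4-dp rounding noise: each of the three values was rounded independently).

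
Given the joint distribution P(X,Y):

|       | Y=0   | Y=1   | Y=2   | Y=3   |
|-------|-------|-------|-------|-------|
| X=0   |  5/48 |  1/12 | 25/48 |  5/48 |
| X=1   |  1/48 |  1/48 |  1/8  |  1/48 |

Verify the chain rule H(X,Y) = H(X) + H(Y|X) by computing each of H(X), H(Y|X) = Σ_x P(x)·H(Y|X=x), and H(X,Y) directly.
H(X) = 0.6962 bits, H(Y|X) = 1.4966 bits, H(X,Y) = 2.1928 bits

Marginal of X (row sums):
  P(X=0) = 5/48 + 1/12 + 25/48 + 5/48 = 13/16
  P(X=1) = 1/48 + 1/48 + 1/8 + 1/48 = 3/16
H(X) = -[(13/16)·log₂(13/16) + (3/16)·log₂(3/16)]
  = 0.24339 + 0.45282 = 0.6962 bits

H(Y|X) = Σ_x P(x)·H(Y|X=x):
  X=0: P(X=0) = 13/16, P(Y|X=0) = (5/39, 4/39, 25/39, 5/39) → H(Y|X=0) = 1.50808
  X=1: P(X=1) = 3/16, P(Y|X=1) = (1/9, 1/9, 2/3, 1/9) → H(Y|X=1) = 1.44662
H(Y|X) = (13/16)·1.50808 + (3/16)·1.44662 = 1.4966 bits

H(X,Y) = -Σ_{x,y} P(x,y) log₂ P(x,y). Per-cell terms -P(x,y)·log₂P(x,y):
  X=0: 0.33990, 0.29875, 0.49016, 0.33990
  X=1: 0.11635, 0.11635, 0.37500, 0.11635
Sum of the 8 terms: H(X,Y) = 2.1928 bits

Chain rule check:
  H(X) + H(Y|X) = 0.6962 + 1.4966 = 2.1928 bits
  H(X,Y) = 2.1928 bits
✓ Chain rule verified.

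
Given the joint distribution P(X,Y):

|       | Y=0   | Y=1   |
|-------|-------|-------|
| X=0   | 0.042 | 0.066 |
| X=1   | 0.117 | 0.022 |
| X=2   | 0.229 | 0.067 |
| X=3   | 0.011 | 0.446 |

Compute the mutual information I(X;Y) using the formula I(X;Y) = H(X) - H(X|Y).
0.4754 bits

I(X;Y) = H(X) - H(X|Y)

Marginal of X (row sums):
  P(X=0) = 0.042 + 0.066 = 0.108
  P(X=1) = 0.117 + 0.022 = 0.139
  P(X=2) = 0.229 + 0.067 = 0.296
  P(X=3) = 0.011 + 0.446 = 0.457
H(X) = -[0.108·log₂(0.108) + 0.139·log₂(0.139) + 0.296·log₂(0.296) + 0.457·log₂(0.457)]
  = 0.34678 + 0.39571 + 0.51987 + 0.51629 = 1.77865 bits

Marginal of Y (column sums):
  P(Y=0) = 0.042 + 0.117 + 0.229 + 0.011 = 0.399
  P(Y=1) = 0.066 + 0.022 + 0.067 + 0.446 = 0.601
H(X|Y) = Σ_y P(y)·H(X|Y=y):
  Y=0: P(Y=0) = 0.399, P(X|Y=0) = (2/19, 39/133, 229/399, 11/399) → H(X|Y=0) = 1.46345
  Y=1: P(Y=1) = 0.601, P(X|Y=1) = (66/601, 22/601, 67/601, 446/601) → H(X|Y=1) = 1.19683
H(X|Y) = 0.399·1.46345 + 0.601·1.19683 = 1.30321 bits

I(X;Y) = H(X) - H(X|Y) = 1.77865 - 1.30321 = 0.4754 bits

Cross-check via I(X;Y) = H(X) + H(Y) - H(X,Y): computing H(Y) from the column sums and H(X,Y) from the 8 cells in the same way gives H(Y) = 0.97036 bits and H(X,Y) = 2.27358 bits, so
I(X;Y) = 1.77865 + 0.97036 - 2.27358 = 0.4754 bits ✓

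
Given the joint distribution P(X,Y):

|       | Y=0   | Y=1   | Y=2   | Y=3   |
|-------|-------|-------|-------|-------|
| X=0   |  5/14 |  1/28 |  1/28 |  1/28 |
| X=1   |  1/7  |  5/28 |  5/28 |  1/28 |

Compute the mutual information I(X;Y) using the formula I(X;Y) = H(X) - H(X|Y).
0.2147 bits

I(X;Y) = H(X) - H(X|Y)

Marginal of X (row sums):
  P(X=0) = 5/14 + 1/28 + 1/28 + 1/28 = 13/28
  P(X=1) = 1/7 + 5/28 + 5/28 + 1/28 = 15/28
H(X) = -[(13/28)·log₂(13/28) + (15/28)·log₂(15/28)]
  = 0.51392 + 0.48239 = 0.9963 bits

Marginal of Y (column sums):
  P(Y=0) = 5/14 + 1/7 = 1/2
  P(Y=1) = 1/28 + 5/28 = 3/14
  P(Y=2) = 1/28 + 5/28 = 3/14
  P(Y=3) = 1/28 + 1/28 = 1/14
H(X|Y) = Σ_y P(y)·H(X|Y=y):
  Y=0: P(Y=0) = 1/2, P(X|Y=0) = (5/7, 2/7) → H(X|Y=0) = 0.86312
  Y=1: P(Y=1) = 3/14, P(X|Y=1) = (1/6, 5/6) → H(X|Y=1) = 0.65002
  Y=2: P(Y=2) = 3/14, P(X|Y=2) = (1/6, 5/6) → H(X|Y=2) = 0.65002
  Y=3: P(Y=3) = 1/14, P(X|Y=3) = (1/2, 1/2) → H(X|Y=3) = 1.00000
H(X|Y) = (1/2)·0.86312 + (3/14)·0.65002 + (3/14)·0.65002 + (1/14)·1.00000 = 0.7816 bits

I(X;Y) = H(X) - H(X|Y) = 0.9963 - 0.7816 = 0.2147 bits

Cross-check via I(X;Y) = H(X) + H(Y) - H(X,Y): computing H(Y) from the column sums and H(X,Y) from the 8 cells in the same way gives H(Y) = 1.7244 bits and H(X,Y) = 2.5060 bits, so
I(X;Y) = 0.9963 + 1.7244 - 2.5060 = 0.2147 bits ✓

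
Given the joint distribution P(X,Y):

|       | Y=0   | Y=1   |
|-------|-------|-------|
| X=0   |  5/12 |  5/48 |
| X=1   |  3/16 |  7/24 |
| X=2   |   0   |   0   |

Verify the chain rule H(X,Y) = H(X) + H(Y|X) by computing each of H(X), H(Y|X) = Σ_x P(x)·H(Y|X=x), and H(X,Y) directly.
H(X) = 0.9987 bits, H(Y|X) = 0.8387 bits, H(X,Y) = 1.8375 bits

Marginal of X (row sums):
  P(X=0) = 5/12 + 5/48 = 25/48
  P(X=1) = 3/16 + 7/24 = 23/48
  P(X=2) = 0 + 0 = 0
H(X) = -[(25/48)·log₂(25/48) + (23/48)·log₂(23/48)]   (outcomes with P = 0 contribute 0)
  = 0.490160 + 0.508588 = 0.9987 bits

H(Y|X) = Σ_x P(x)·H(Y|X=x):
  X=0: P(X=0) = 25/48, P(Y|X=0) = (4/5, 1/5) → H(Y|X=0) = 0.721928
  X=1: P(X=1) = 23/48, P(Y|X=1) = (9/23, 14/23) → H(Y|X=1) = 0.965636
  X=2: P(X=2) = 0 → contributes 0
H(Y|X) = (25/48)·0.721928 + (23/48)·0.965636 = 0.8387 bits

H(X,Y) = -Σ_{x,y} P(x,y) log₂ P(x,y). Per-cell terms -P(x,y)·log₂P(x,y):
  X=0: 0.526264, 0.339899
  X=1: 0.452820, 0.518469
  X=2: 0.000000, 0.000000
  (cells with P = 0 contribute 0)
Sum of the 6 terms: H(X,Y) = 1.8375 bits

Chain rule check:
  H(X) + H(Y|X) = 0.9987 + 0.8387 = 1.8374 bits
  H(X,Y) = 1.8375 bits
✓ Chain rule verified (Δ = 0.0001 is 4-dp rounding noise: each of the three values was rounded independently).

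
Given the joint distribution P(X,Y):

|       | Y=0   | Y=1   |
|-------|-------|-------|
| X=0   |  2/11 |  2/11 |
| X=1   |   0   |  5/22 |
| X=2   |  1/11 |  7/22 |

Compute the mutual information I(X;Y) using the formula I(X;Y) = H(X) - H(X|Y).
0.1691 bits

I(X;Y) = H(X) - H(X|Y)

Marginal of X (row sums):
  P(X=0) = 2/11 + 2/11 = 4/11
  P(X=1) = 0 + 5/22 = 5/22
  P(X=2) = 1/11 + 7/22 = 9/22
H(X) = -[(4/11)·log₂(4/11) + (5/22)·log₂(5/22) + (9/22)·log₂(9/22)]
  = 0.53070 + 0.48580 + 0.52753 = 1.5440 bits

Marginal of Y (column sums):
  P(Y=0) = 2/11 + 0 + 1/11 = 3/11
  P(Y=1) = 2/11 + 5/22 + 7/22 = 8/11
H(X|Y) = Σ_y P(y)·H(X|Y=y):
  Y=0: P(Y=0) = 3/11, P(X|Y=0) = (2/3, 0, 1/3) → H(X|Y=0) = 0.91830
  Y=1: P(Y=1) = 8/11, P(X|Y=1) = (1/4, 5/16, 7/16) → H(X|Y=1) = 1.54618
H(X|Y) = (3/11)·0.91830 + (8/11)·1.54618 = 1.3749 bits

I(X;Y) = H(X) - H(X|Y) = 1.5440 - 1.3749 = 0.1691 bits

Cross-check via I(X;Y) = H(X) + H(Y) - H(X,Y): computing H(Y) from the column sums and H(X,Y) from the 6 cells in the same way gives H(Y) = 0.8454 bits and H(X,Y) = 2.2203 bits, so
I(X;Y) = 1.5440 + 0.8454 - 2.2203 = 0.1691 bits ✓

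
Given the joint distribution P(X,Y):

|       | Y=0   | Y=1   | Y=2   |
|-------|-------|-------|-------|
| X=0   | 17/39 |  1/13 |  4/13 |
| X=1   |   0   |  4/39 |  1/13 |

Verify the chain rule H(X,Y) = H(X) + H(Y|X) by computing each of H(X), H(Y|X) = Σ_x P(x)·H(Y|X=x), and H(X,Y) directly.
H(X) = 0.6790 bits, H(Y|X) = 1.2727 bits, H(X,Y) = 1.9517 bits

Marginal of X (row sums):
  P(X=0) = 17/39 + 1/13 + 4/13 = 32/39
  P(X=1) = 0 + 4/39 + 1/13 = 7/39
H(X) = -[(32/39)·log₂(32/39) + (7/39)·log₂(7/39)]
  = 0.234176 + 0.444778 = 0.6790 bits

H(Y|X) = Σ_x P(x)·H(Y|X=x):
  X=0: P(X=0) = 32/39, P(Y|X=0) = (17/32, 3/32, 3/8) → H(Y|X=0) = 1.335584
  X=1: P(X=1) = 7/39, P(Y|X=1) = (0, 4/7, 3/7) → H(Y|X=1) = 0.985228
H(Y|X) = (32/39)·1.335584 + (7/39)·0.985228 = 1.2727 bits

H(X,Y) = -Σ_{x,y} P(x,y) log₂ P(x,y). Per-cell terms -P(x,y)·log₂P(x,y):
  X=0: 0.522179, 0.284649, 0.523212
  X=1: 0.000000, 0.336964, 0.284649
  (cells with P = 0 contribute 0)
Sum of the 6 terms: H(X,Y) = 1.9517 bits

Chain rule check:
  H(X) + H(Y|X) = 0.6790 + 1.2727 = 1.9517 bits
  H(X,Y) = 1.9517 bits
✓ Chain rule verified.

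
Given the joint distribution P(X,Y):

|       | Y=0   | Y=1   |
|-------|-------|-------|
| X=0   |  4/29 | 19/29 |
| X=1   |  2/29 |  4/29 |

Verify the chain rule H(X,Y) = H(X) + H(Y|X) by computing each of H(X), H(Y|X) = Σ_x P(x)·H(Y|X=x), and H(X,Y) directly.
H(X) = 0.7355 bits, H(Y|X) = 0.7187 bits, H(X,Y) = 1.4542 bits

Marginal of X (row sums):
  P(X=0) = 4/29 + 19/29 = 23/29
  P(X=1) = 2/29 + 4/29 = 6/29
H(X) = -[(23/29)·log₂(23/29) + (6/29)·log₂(6/29)]
  = 0.2652 + 0.4703 = 0.7355 bits

H(Y|X) = Σ_x P(x)·H(Y|X=x):
  X=0: P(X=0) = 23/29, P(Y|X=0) = (4/23, 19/23) → H(Y|X=0) = 0.6666
  X=1: P(X=1) = 6/29, P(Y|X=1) = (1/3, 2/3) → H(Y|X=1) = 0.9183
H(Y|X) = (23/29)·0.6666 + (6/29)·0.9183 = 0.7187 bits

H(X,Y) = -Σ_{x,y} P(x,y) log₂ P(x,y). Per-cell terms -P(x,y)·log₂P(x,y):
  X=0: 0.3942, 0.3997
  X=1: 0.2661, 0.3942
Sum of the 4 terms: H(X,Y) = 1.4542 bits

Chain rule check:
  H(X) + H(Y|X) = 0.7355 + 0.7187 = 1.4542 bits
  H(X,Y) = 1.4542 bits
✓ Chain rule verified.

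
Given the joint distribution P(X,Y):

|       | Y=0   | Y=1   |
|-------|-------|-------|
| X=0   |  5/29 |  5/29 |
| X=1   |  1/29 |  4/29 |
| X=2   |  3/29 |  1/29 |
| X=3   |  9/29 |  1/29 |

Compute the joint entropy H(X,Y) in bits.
2.6337 bits

H(X,Y) = -Σ_{x,y} P(x,y) log₂ P(x,y). Per-cell terms -P(x,y)·log₂P(x,y):
  X=0: 0.43725, 0.43725
  X=1: 0.16752, 0.39420
  X=2: 0.33859, 0.16752
  X=3: 0.52388, 0.16752
Sum of the 8 terms: H(X,Y) = 2.6337 bits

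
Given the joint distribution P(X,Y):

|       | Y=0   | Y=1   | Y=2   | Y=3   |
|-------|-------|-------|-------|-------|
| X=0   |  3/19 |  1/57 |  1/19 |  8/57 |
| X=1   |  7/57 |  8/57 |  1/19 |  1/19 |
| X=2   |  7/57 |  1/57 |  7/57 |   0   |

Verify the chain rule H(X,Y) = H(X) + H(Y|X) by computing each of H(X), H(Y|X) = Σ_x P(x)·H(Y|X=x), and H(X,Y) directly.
H(X) = 1.5683 bits, H(Y|X) = 1.6374 bits, H(X,Y) = 3.2057 bits

Marginal of X (row sums):
  P(X=0) = 3/19 + 1/57 + 1/19 + 8/57 = 7/19
  P(X=1) = 7/57 + 8/57 + 1/19 + 1/19 = 7/19
  P(X=2) = 7/57 + 1/57 + 7/57 + 0 = 5/19
H(X) = -[(7/19)·log₂(7/19) + (7/19)·log₂(7/19) + (5/19)·log₂(5/19)]
  = 0.530737 + 0.530737 + 0.506842 = 1.5683 bits

H(Y|X) = Σ_x P(x)·H(Y|X=x):
  X=0: P(X=0) = 7/19, P(Y|X=0) = (3/7, 1/21, 1/7, 8/21) → H(Y|X=0) = 1.664498
  X=1: P(X=1) = 7/19, P(Y|X=1) = (1/3, 8/21, 1/7, 1/7) → H(Y|X=1) = 1.860829
  X=2: P(X=2) = 5/19, P(Y|X=2) = (7/15, 1/15, 7/15, 0) → H(Y|X=2) = 1.286693
H(Y|X) = (7/19)·1.664498 + (7/19)·1.860829 + (5/19)·1.286693 = 1.6374 bits

H(X,Y) = -Σ_{x,y} P(x,y) log₂ P(x,y). Per-cell terms -P(x,y)·log₂P(x,y):
  X=0: 0.420468, 0.102331, 0.223575, 0.397599
  X=1: 0.371557, 0.397599, 0.223575, 0.223575
  X=2: 0.371557, 0.102331, 0.371557, 0.000000
  (cells with P = 0 contribute 0)
Sum of the 12 terms: H(X,Y) = 3.2057 bits

Chain rule check:
  H(X) + H(Y|X) = 1.5683 + 1.6374 = 3.2057 bits
  H(X,Y) = 3.2057 bits
✓ Chain rule verified.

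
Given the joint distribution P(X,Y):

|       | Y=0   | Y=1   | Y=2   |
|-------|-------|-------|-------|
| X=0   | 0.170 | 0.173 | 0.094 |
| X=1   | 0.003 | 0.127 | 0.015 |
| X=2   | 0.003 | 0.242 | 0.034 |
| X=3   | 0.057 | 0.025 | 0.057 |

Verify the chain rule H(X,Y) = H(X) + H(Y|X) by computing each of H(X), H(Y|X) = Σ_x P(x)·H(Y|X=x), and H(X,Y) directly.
H(X) = 1.8354 bits, H(Y|X) = 1.1424 bits, H(X,Y) = 2.9778 bits

Marginal of X (row sums):
  P(X=0) = 0.170 + 0.173 + 0.094 = 0.437
  P(X=1) = 0.003 + 0.127 + 0.015 = 0.145
  P(X=2) = 0.003 + 0.242 + 0.034 = 0.279
  P(X=3) = 0.057 + 0.025 + 0.057 = 0.139
H(X) = -[0.437·log₂(0.437) + 0.145·log₂(0.145) + 0.279·log₂(0.279) + 0.139·log₂(0.139)]
  = 0.52191 + 0.40395 + 0.51382 + 0.39571 = 1.8354 bits

H(Y|X) = Σ_x P(x)·H(Y|X=x):
  X=0: P(X=0) = 0.437, P(Y|X=0) = (170/437, 173/437, 94/437) → H(Y|X=0) = 1.53598
  X=1: P(X=1) = 0.145, P(Y|X=1) = (3/145, 127/145, 3/29) → H(Y|X=1) = 0.62183
  X=2: P(X=2) = 0.279, P(Y|X=2) = (1/93, 242/279, 34/279) → H(Y|X=2) = 0.61841
  X=3: P(X=3) = 0.139, P(Y|X=3) = (57/139, 25/139, 57/139) → H(Y|X=3) = 1.49991
H(Y|X) = 0.437·1.53598 + 0.145·0.62183 + 0.279·0.61841 + 0.139·1.49991 = 1.1424 bits

H(X,Y) = -Σ_{x,y} P(x,y) log₂ P(x,y). Per-cell terms -P(x,y)·log₂P(x,y):
  X=0: 0.43459, 0.43789, 0.32065
  X=1: 0.02514, 0.37809, 0.09088
  X=2: 0.02514, 0.49535, 0.16586
  X=3: 0.23557, 0.13305, 0.23557
Sum of the 12 terms: H(X,Y) = 2.9778 bits

Chain rule check:
  H(X) + H(Y|X) = 1.8354 + 1.1424 = 2.9778 bits
  H(X,Y) = 2.9778 bits
✓ Chain rule verified.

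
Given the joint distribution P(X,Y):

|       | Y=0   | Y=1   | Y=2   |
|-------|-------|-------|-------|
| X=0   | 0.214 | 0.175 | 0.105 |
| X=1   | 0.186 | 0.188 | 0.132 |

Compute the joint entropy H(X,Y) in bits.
2.5477 bits

H(X,Y) = -Σ_{x,y} P(x,y) log₂ P(x,y). Per-cell terms -P(x,y)·log₂P(x,y):
  X=0: 0.47600, 0.44005, 0.34141
  X=1: 0.45135, 0.45330, 0.38562
Sum of the 6 terms: H(X,Y) = 2.5477 bits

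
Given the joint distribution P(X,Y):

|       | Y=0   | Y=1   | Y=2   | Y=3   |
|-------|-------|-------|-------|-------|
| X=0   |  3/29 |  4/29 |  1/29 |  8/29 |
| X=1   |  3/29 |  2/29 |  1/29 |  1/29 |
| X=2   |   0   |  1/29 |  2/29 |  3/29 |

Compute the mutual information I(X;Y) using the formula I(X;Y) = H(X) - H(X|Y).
0.2001 bits

I(X;Y) = H(X) - H(X|Y)

Marginal of X (row sums):
  P(X=0) = 3/29 + 4/29 + 1/29 + 8/29 = 16/29
  P(X=1) = 3/29 + 2/29 + 1/29 + 1/29 = 7/29
  P(X=2) = 0 + 1/29 + 2/29 + 3/29 = 6/29
H(X) = -[(16/29)·log₂(16/29) + (7/29)·log₂(7/29) + (6/29)·log₂(6/29)]
  = 0.47337 + 0.49498 + 0.47028 = 1.4386 bits

Marginal of Y (column sums):
  P(Y=0) = 3/29 + 3/29 + 0 = 6/29
  P(Y=1) = 4/29 + 2/29 + 1/29 = 7/29
  P(Y=2) = 1/29 + 1/29 + 2/29 = 4/29
  P(Y=3) = 8/29 + 1/29 + 3/29 = 12/29
H(X|Y) = Σ_y P(y)·H(X|Y=y):
  Y=0: P(Y=0) = 6/29, P(X|Y=0) = (1/2, 1/2, 0) → H(X|Y=0) = 1.00000
  Y=1: P(Y=1) = 7/29, P(X|Y=1) = (4/7, 2/7, 1/7) → H(X|Y=1) = 1.37878
  Y=2: P(Y=2) = 4/29, P(X|Y=2) = (1/4, 1/4, 1/2) → H(X|Y=2) = 1.50000
  Y=3: P(Y=3) = 12/29, P(X|Y=3) = (2/3, 1/12, 1/4) → H(X|Y=3) = 1.18872
H(X|Y) = (6/29)·1.00000 + (7/29)·1.37878 + (4/29)·1.50000 + (12/29)·1.18872 = 1.2385 bits

I(X;Y) = H(X) - H(X|Y) = 1.4386 - 1.2385 = 0.2001 bits

Cross-check via I(X;Y) = H(X) + H(Y) - H(X,Y): computing H(Y) from the column sums and H(X,Y) from the 12 cells in the same way gives H(Y) = 1.8862 bits and H(X,Y) = 3.1247 bits, so
I(X;Y) = 1.4386 + 1.8862 - 3.1247 = 0.2001 bits ✓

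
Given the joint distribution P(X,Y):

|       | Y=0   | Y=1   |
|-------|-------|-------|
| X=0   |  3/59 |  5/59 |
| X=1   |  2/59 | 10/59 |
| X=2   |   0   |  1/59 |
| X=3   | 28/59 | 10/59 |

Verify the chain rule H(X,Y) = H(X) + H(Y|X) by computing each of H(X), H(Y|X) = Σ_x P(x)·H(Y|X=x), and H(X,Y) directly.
H(X) = 1.3667 bits, H(Y|X) = 0.7971 bits, H(X,Y) = 2.1638 bits

Marginal of X (row sums):
  P(X=0) = 3/59 + 5/59 = 8/59
  P(X=1) = 2/59 + 10/59 = 12/59
  P(X=2) = 0 + 1/59 = 1/59
  P(X=3) = 28/59 + 10/59 = 38/59
H(X) = -[(8/59)·log₂(8/59) + (12/59)·log₂(12/59) + (1/59)·log₂(1/59) + (38/59)·log₂(38/59)]
  = 0.390867 + 0.467325 + 0.099706 + 0.408800 = 1.3667 bits

H(Y|X) = Σ_x P(x)·H(Y|X=x):
  X=0: P(X=0) = 8/59, P(Y|X=0) = (3/8, 5/8) → H(Y|X=0) = 0.954434
  X=1: P(X=1) = 12/59, P(Y|X=1) = (1/6, 5/6) → H(Y|X=1) = 0.650022
  X=2: P(X=2) = 1/59, P(Y|X=2) = (0, 1) → H(Y|X=2) = 0.000000
  X=3: P(X=3) = 38/59, P(Y|X=3) = (14/19, 5/19) → H(Y|X=3) = 0.831474
H(Y|X) = (8/59)·0.954434 + (12/59)·0.650022 + (1/59)·0.000000 + (38/59)·0.831474 = 0.7971 bits

H(X,Y) = -Σ_{x,y} P(x,y) log₂ P(x,y). Per-cell terms -P(x,y)·log₂P(x,y):
  X=0: 0.218526, 0.301756
  X=1: 0.165513, 0.434019
  X=2: 0.000000, 0.099706
  X=3: 0.510306, 0.434019
  (cells with P = 0 contribute 0)
Sum of the 8 terms: H(X,Y) = 2.1638 bits

Chain rule check:
  H(X) + H(Y|X) = 1.3667 + 0.7971 = 2.1638 bits
  H(X,Y) = 2.1638 bits
✓ Chain rule verified.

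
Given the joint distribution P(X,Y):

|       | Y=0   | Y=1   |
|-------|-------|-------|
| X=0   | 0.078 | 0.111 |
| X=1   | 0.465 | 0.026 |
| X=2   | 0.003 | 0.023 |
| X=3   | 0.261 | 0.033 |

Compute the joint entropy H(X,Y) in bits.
2.1082 bits

H(X,Y) = -Σ_{x,y} P(x,y) log₂ P(x,y). Per-cell terms -P(x,y)·log₂P(x,y):
  X=0: 0.2871, 0.3520
  X=1: 0.5137, 0.1369
  X=2: 0.0251, 0.1252
  X=3: 0.5058, 0.1624
Sum of the 8 terms: H(X,Y) = 2.1082 bits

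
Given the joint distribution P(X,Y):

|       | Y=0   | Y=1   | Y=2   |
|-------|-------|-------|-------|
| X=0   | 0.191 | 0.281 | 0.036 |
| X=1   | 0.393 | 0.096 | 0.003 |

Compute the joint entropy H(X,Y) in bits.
2.0227 bits

H(X,Y) = -Σ_{x,y} P(x,y) log₂ P(x,y). Per-cell terms -P(x,y)·log₂P(x,y):
  X=0: 0.4562, 0.5146, 0.1727
  X=1: 0.5295, 0.3246, 0.0251
Sum of the 6 terms: H(X,Y) = 2.0227 bits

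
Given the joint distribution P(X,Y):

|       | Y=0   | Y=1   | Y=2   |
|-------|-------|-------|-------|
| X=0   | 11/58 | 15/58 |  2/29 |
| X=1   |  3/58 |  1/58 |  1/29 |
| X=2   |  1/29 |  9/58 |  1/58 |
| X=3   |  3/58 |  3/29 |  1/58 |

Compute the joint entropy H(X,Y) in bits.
3.0613 bits

H(X,Y) = -Σ_{x,y} P(x,y) log₂ P(x,y). Per-cell terms -P(x,y)·log₂P(x,y):
  X=0: 0.4549, 0.5046, 0.2661
  X=1: 0.2210, 0.1010, 0.1675
  X=2: 0.1675, 0.4171, 0.1010
  X=3: 0.2210, 0.3386, 0.1010
Sum of the 12 terms: H(X,Y) = 3.0613 bits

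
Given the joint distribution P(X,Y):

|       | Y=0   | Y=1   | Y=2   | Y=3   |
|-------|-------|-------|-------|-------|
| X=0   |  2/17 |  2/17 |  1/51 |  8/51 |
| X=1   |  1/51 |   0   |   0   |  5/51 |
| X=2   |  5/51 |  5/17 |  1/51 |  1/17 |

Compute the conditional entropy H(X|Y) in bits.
1.1698 bits

H(X|Y) = H(X,Y) - H(Y)

H(X,Y) = -Σ_{x,y} P(x,y) log₂ P(x,y). Per-cell terms -P(x,y)·log₂P(x,y):
  X=0: 0.36323, 0.36323, 0.11122, 0.41920
  X=1: 0.11122, 0.00000, 0.00000, 0.32848
  X=2: 0.32848, 0.51927, 0.11122, 0.24044
  (cells with P = 0 contribute 0)
Sum of the 12 terms: H(X,Y) = 2.8960 bits

Marginal of Y (column sums):
  P(Y=0) = 2/17 + 1/51 + 5/51 = 4/17
  P(Y=1) = 2/17 + 0 + 5/17 = 7/17
  P(Y=2) = 1/51 + 0 + 1/51 = 2/51
  P(Y=3) = 8/51 + 5/51 + 1/17 = 16/51
H(Y) = -[(4/17)·log₂(4/17) + (7/17)·log₂(7/17) + (2/51)·log₂(2/51) + (16/51)·log₂(16/51)]
  = 0.49117 + 0.52710 + 0.18323 + 0.52468 = 1.7262 bits

H(X|Y) = H(X,Y) - H(Y) = 2.8960 - 1.7262 = 1.1698 bits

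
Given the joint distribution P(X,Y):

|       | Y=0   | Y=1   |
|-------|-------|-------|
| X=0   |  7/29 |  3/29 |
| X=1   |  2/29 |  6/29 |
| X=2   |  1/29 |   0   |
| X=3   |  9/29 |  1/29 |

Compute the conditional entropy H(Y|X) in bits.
0.6894 bits

H(Y|X) = H(X,Y) - H(X)

H(X,Y) = -Σ_{x,y} P(x,y) log₂ P(x,y). Per-cell terms -P(x,y)·log₂P(x,y):
  X=0: 0.49498, 0.33859
  X=1: 0.26607, 0.47028
  X=2: 0.16752, 0.00000
  X=3: 0.52388, 0.16752
  (cells with P = 0 contribute 0)
Sum of the 8 terms: H(X,Y) = 2.4288 bits

Marginal of X (row sums):
  P(X=0) = 7/29 + 3/29 = 10/29
  P(X=1) = 2/29 + 6/29 = 8/29
  P(X=2) = 1/29 + 0 = 1/29
  P(X=3) = 9/29 + 1/29 = 10/29
H(X) = -[(10/29)·log₂(10/29) + (8/29)·log₂(8/29) + (1/29)·log₂(1/29) + (10/29)·log₂(10/29)]
  = 0.52967 + 0.51255 + 0.16752 + 0.52967 = 1.7394 bits

H(Y|X) = H(X,Y) - H(X) = 2.4288 - 1.7394 = 0.6894 bits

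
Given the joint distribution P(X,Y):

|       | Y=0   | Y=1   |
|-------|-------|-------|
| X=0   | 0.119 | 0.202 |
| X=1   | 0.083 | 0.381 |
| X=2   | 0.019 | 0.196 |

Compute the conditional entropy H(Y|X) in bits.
0.7124 bits

H(Y|X) = H(X,Y) - H(X)

H(X,Y) = -Σ_{x,y} P(x,y) log₂ P(x,y). Per-cell terms -P(x,y)·log₂P(x,y):
  X=0: 0.365445, 0.466130
  X=1: 0.298032, 0.530404
  X=2: 0.108639, 0.460811
Sum of the 6 terms: H(X,Y) = 2.22946 bits

Marginal of X (row sums):
  P(X=0) = 0.119 + 0.202 = 0.321
  P(X=1) = 0.083 + 0.381 = 0.464
  P(X=2) = 0.019 + 0.196 = 0.215
H(X) = -[0.321·log₂(0.321) + 0.464·log₂(0.464) + 0.215·log₂(0.215)]
  = 0.526233 + 0.514021 + 0.476782 = 1.51704 bits

H(Y|X) = H(X,Y) - H(X) = 2.22946 - 1.51704 = 0.7124 bits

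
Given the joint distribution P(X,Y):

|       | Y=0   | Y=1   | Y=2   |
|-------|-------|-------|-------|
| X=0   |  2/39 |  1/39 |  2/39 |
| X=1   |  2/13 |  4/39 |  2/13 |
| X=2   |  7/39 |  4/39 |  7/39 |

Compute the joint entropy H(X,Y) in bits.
2.9694 bits

H(X,Y) = -Σ_{x,y} P(x,y) log₂ P(x,y). Per-cell terms -P(x,y)·log₂P(x,y):
  X=0: 0.21976, 0.13552, 0.21976
  X=1: 0.41545, 0.33696, 0.41545
  X=2: 0.44478, 0.33696, 0.44478
Sum of the 9 terms: H(X,Y) = 2.9694 bits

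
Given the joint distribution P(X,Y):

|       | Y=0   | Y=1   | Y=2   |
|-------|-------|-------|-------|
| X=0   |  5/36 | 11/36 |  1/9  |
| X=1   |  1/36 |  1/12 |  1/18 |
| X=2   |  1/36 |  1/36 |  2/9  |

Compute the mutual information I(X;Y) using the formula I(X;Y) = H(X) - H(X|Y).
0.2169 bits

I(X;Y) = H(X) - H(X|Y)

Marginal of X (row sums):
  P(X=0) = 5/36 + 11/36 + 1/9 = 5/9
  P(X=1) = 1/36 + 1/12 + 1/18 = 1/6
  P(X=2) = 1/36 + 1/36 + 2/9 = 5/18
H(X) = -[(5/9)·log₂(5/9) + (1/6)·log₂(1/6) + (5/18)·log₂(5/18)]
  = 0.4711094 + 0.4308271 + 0.5133325 = 1.415269 bits

Marginal of Y (column sums):
  P(Y=0) = 5/36 + 1/36 + 1/36 = 7/36
  P(Y=1) = 11/36 + 1/12 + 1/36 = 5/12
  P(Y=2) = 1/9 + 1/18 + 2/9 = 7/18
H(X|Y) = Σ_y P(y)·H(X|Y=y):
  Y=0: P(Y=0) = 7/36, P(X|Y=0) = (5/7, 1/7, 1/7) → H(X|Y=0) = 1.1488349
  Y=1: P(Y=1) = 5/12, P(X|Y=1) = (11/15, 1/5, 1/15) → H(X|Y=1) = 1.0529816
  Y=2: P(Y=2) = 7/18, P(X|Y=2) = (2/7, 1/7, 4/7) → H(X|Y=2) = 1.3787835
H(X|Y) = (7/36)·1.1488349 + (5/12)·1.0529816 + (7/18)·1.3787835 = 1.198320 bits

I(X;Y) = H(X) - H(X|Y) = 1.415269 - 1.198320 = 0.2169 bits

Cross-check via I(X;Y) = H(X) + H(Y) - H(X,Y): computing H(Y) from the column sums and H(X,Y) from the 9 cells in the same way gives H(Y) = 1.515541 bits and H(X,Y) = 2.713862 bits, so
I(X;Y) = 1.415269 + 1.515541 - 2.713862 = 0.2169 bits ✓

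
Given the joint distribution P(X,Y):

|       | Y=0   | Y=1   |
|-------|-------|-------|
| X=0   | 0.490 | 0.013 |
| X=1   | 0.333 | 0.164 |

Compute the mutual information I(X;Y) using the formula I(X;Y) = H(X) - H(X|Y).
0.1317 bits

I(X;Y) = H(X) - H(X|Y)

Marginal of X (row sums):
  P(X=0) = 0.490 + 0.013 = 0.503
  P(X=1) = 0.333 + 0.164 = 0.497
H(X) = -[0.503·log₂(0.503) + 0.497·log₂(0.497)]
  = 0.4987 + 0.5013 = 1.0000 bits

Marginal of Y (column sums):
  P(Y=0) = 0.490 + 0.333 = 0.823
  P(Y=1) = 0.013 + 0.164 = 0.177
H(X|Y) = Σ_y P(y)·H(X|Y=y):
  Y=0: P(Y=0) = 0.823, P(X|Y=0) = (490/823, 333/823) → H(X|Y=0) = 0.9736
  Y=1: P(Y=1) = 0.177, P(X|Y=1) = (13/177, 164/177) → H(X|Y=1) = 0.3787
H(X|Y) = 0.823·0.9736 + 0.177·0.3787 = 0.8683 bits

I(X;Y) = H(X) - H(X|Y) = 1.0000 - 0.8683 = 0.1317 bits

Cross-check via I(X;Y) = H(X) + H(Y) - H(X,Y): computing H(Y) from the column sums and H(X,Y) from the 4 cells in the same way gives H(Y) = 0.6735 bits and H(X,Y) = 1.5418 bits, so
I(X;Y) = 1.0000 + 0.6735 - 1.5418 = 0.1317 bits ✓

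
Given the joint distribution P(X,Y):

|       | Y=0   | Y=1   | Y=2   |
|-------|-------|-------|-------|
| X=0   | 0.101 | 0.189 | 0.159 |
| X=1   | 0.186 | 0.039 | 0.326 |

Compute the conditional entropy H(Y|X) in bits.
1.3787 bits

H(Y|X) = H(X,Y) - H(X)

H(X,Y) = -Σ_{x,y} P(x,y) log₂ P(x,y). Per-cell terms -P(x,y)·log₂P(x,y):
  X=0: 0.33406, 0.45427, 0.42181
  X=1: 0.45135, 0.18253, 0.52716
Sum of the 6 terms: H(X,Y) = 2.3712 bits

Marginal of X (row sums):
  P(X=0) = 0.101 + 0.189 + 0.159 = 0.449
  P(X=1) = 0.186 + 0.039 + 0.326 = 0.551
H(X) = -[0.449·log₂(0.449) + 0.551·log₂(0.551)]
  = 0.51869 + 0.47379 = 0.9925 bits

H(Y|X) = H(X,Y) - H(X) = 2.3712 - 0.9925 = 1.3787 bits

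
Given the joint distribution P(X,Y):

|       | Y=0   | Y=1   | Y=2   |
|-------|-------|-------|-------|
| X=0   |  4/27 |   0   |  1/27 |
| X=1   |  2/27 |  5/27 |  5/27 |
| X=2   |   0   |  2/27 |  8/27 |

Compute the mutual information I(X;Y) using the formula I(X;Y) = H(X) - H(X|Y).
0.4181 bits

I(X;Y) = H(X) - H(X|Y)

Marginal of X (row sums):
  P(X=0) = 4/27 + 0 + 1/27 = 5/27
  P(X=1) = 2/27 + 5/27 + 5/27 = 4/9
  P(X=2) = 0 + 2/27 + 8/27 = 10/27
H(X) = -[(5/27)·log₂(5/27) + (4/9)·log₂(4/9) + (10/27)·log₂(10/27)]
  = 0.450548 + 0.519967 + 0.530726 = 1.50124 bits

Marginal of Y (column sums):
  P(Y=0) = 4/27 + 2/27 + 0 = 2/9
  P(Y=1) = 0 + 5/27 + 2/27 = 7/27
  P(Y=2) = 1/27 + 5/27 + 8/27 = 14/27
H(X|Y) = Σ_y P(y)·H(X|Y=y):
  Y=0: P(Y=0) = 2/9, P(X|Y=0) = (2/3, 1/3, 0) → H(X|Y=0) = 0.918296
  Y=1: P(Y=1) = 7/27, P(X|Y=1) = (0, 5/7, 2/7) → H(X|Y=1) = 0.863121
  Y=2: P(Y=2) = 14/27, P(X|Y=2) = (1/14, 5/14, 4/7) → H(X|Y=2) = 1.263809
H(X|Y) = (2/9)·0.918296 + (7/27)·0.863121 + (14/27)·1.263809 = 1.08315 bits

I(X;Y) = H(X) - H(X|Y) = 1.50124 - 1.08315 = 0.4181 bits

Cross-check via I(X;Y) = H(X) + H(Y) - H(X,Y): computing H(Y) from the column sums and H(X,Y) from the 9 cells in the same way gives H(Y) = 1.47843 bits and H(X,Y) = 2.56158 bits, so
I(X;Y) = 1.50124 + 1.47843 - 2.56158 = 0.4181 bits ✓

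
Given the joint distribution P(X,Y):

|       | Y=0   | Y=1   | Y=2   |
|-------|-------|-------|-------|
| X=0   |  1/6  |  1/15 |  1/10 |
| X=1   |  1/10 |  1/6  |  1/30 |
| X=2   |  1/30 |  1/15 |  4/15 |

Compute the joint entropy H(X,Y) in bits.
2.8826 bits

H(X,Y) = -Σ_{x,y} P(x,y) log₂ P(x,y). Per-cell terms -P(x,y)·log₂P(x,y):
  X=0: 0.43083, 0.26046, 0.33219
  X=1: 0.33219, 0.43083, 0.16356
  X=2: 0.16356, 0.26046, 0.50850
Sum of the 9 terms: H(X,Y) = 2.8826 bits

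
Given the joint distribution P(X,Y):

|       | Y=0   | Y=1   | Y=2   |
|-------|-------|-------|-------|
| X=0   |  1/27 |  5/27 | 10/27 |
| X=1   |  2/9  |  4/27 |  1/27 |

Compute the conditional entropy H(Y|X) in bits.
1.2487 bits

H(Y|X) = H(X,Y) - H(X)

H(X,Y) = -Σ_{x,y} P(x,y) log₂ P(x,y). Per-cell terms -P(x,y)·log₂P(x,y):
  X=0: 0.17611, 0.45055, 0.53073
  X=1: 0.48221, 0.40813, 0.17611
Sum of the 6 terms: H(X,Y) = 2.2238 bits

Marginal of X (row sums):
  P(X=0) = 1/27 + 5/27 + 10/27 = 16/27
  P(X=1) = 2/9 + 4/27 + 1/27 = 11/27
H(X) = -[(16/27)·log₂(16/27) + (11/27)·log₂(11/27)]
  = 0.44734 + 0.52778 = 0.9751 bits

H(Y|X) = H(X,Y) - H(X) = 2.2238 - 0.9751 = 1.2487 bits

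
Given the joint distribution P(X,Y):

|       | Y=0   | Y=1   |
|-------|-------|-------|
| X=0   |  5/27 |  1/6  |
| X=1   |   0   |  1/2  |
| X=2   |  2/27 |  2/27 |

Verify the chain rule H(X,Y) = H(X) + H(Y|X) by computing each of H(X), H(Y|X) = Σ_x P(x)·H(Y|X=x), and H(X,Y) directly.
H(X) = 1.4384 bits, H(Y|X) = 0.4993 bits, H(X,Y) = 1.9377 bits

Marginal of X (row sums):
  P(X=0) = 5/27 + 1/6 = 19/54
  P(X=1) = 0 + 1/2 = 1/2
  P(X=2) = 2/27 + 2/27 = 4/27
H(X) = -[(19/54)·log₂(19/54) + (1/2)·log₂(1/2) + (4/27)·log₂(4/27)]
  = 0.53023 + 0.50000 + 0.40813 = 1.4384 bits

H(Y|X) = Σ_x P(x)·H(Y|X=x):
  X=0: P(X=0) = 19/54, P(Y|X=0) = (10/19, 9/19) → H(Y|X=0) = 0.99800
  X=1: P(X=1) = 1/2, P(Y|X=1) = (0, 1) → H(Y|X=1) = 0.00000
  X=2: P(X=2) = 4/27, P(Y|X=2) = (1/2, 1/2) → H(Y|X=2) = 1.00000
H(Y|X) = (19/54)·0.99800 + (1/2)·0.00000 + (4/27)·1.00000 = 0.4993 bits

H(X,Y) = -Σ_{x,y} P(x,y) log₂ P(x,y). Per-cell terms -P(x,y)·log₂P(x,y):
  X=0: 0.45055, 0.43083
  X=1: 0.00000, 0.50000
  X=2: 0.27814, 0.27814
  (cells with P = 0 contribute 0)
Sum of the 6 terms: H(X,Y) = 1.9377 bits

Chain rule check:
  H(X) + H(Y|X) = 1.4384 + 0.4993 = 1.9377 bits
  H(X,Y) = 1.9377 bits
✓ Chain rule verified.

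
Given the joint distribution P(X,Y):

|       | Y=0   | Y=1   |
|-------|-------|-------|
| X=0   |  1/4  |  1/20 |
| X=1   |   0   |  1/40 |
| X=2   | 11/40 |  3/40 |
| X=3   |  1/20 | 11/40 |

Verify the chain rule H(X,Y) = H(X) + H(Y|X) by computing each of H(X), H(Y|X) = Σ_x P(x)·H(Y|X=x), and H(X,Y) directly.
H(X) = 1.7112 bits, H(Y|X) = 0.6587 bits, H(X,Y) = 2.3699 bits

Marginal of X (row sums):
  P(X=0) = 1/4 + 1/20 = 3/10
  P(X=1) = 0 + 1/40 = 1/40
  P(X=2) = 11/40 + 3/40 = 7/20
  P(X=3) = 1/20 + 11/40 = 13/40
H(X) = -[(3/10)·log₂(3/10) + (1/40)·log₂(1/40) + (7/20)·log₂(7/20) + (13/40)·log₂(13/40)]
  = 0.5211 + 0.1330 + 0.5301 + 0.5270 = 1.7112 bits

H(Y|X) = Σ_x P(x)·H(Y|X=x):
  X=0: P(X=0) = 3/10, P(Y|X=0) = (5/6, 1/6) → H(Y|X=0) = 0.6500
  X=1: P(X=1) = 1/40, P(Y|X=1) = (0, 1) → H(Y|X=1) = 0.0000
  X=2: P(X=2) = 7/20, P(Y|X=2) = (11/14, 3/14) → H(Y|X=2) = 0.7496
  X=3: P(X=3) = 13/40, P(Y|X=3) = (2/13, 11/13) → H(Y|X=3) = 0.6194
H(Y|X) = (3/10)·0.6500 + (1/40)·0.0000 + (7/20)·0.7496 + (13/40)·0.6194 = 0.6587 bits

H(X,Y) = -Σ_{x,y} P(x,y) log₂ P(x,y). Per-cell terms -P(x,y)·log₂P(x,y):
  X=0: 0.5000, 0.2161
  X=1: 0.0000, 0.1330
  X=2: 0.5122, 0.2803
  X=3: 0.2161, 0.5122
  (cells with P = 0 contribute 0)
Sum of the 8 terms: H(X,Y) = 2.3699 bits

Chain rule check:
  H(X) + H(Y|X) = 1.7112 + 0.6587 = 2.3699 bits
  H(X,Y) = 2.3699 bits
✓ Chain rule verified.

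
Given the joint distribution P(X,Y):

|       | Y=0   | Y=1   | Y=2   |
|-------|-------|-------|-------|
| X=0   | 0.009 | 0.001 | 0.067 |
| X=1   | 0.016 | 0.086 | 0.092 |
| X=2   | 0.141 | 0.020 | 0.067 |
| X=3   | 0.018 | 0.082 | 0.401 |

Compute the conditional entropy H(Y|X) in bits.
1.0208 bits

H(Y|X) = H(X,Y) - H(X)

H(X,Y) = -Σ_{x,y} P(x,y) log₂ P(x,y). Per-cell terms -P(x,y)·log₂P(x,y):
  X=0: 0.061163, 0.009966, 0.261280
  X=1: 0.095453, 0.304399, 0.316684
  X=2: 0.398499, 0.112877, 0.261280
  X=3: 0.104325, 0.295875, 0.528649
Sum of the 12 terms: H(X,Y) = 2.75045 bits

Marginal of X (row sums):
  P(X=0) = 0.009 + 0.001 + 0.067 = 0.077
  P(X=1) = 0.016 + 0.086 + 0.092 = 0.194
  P(X=2) = 0.141 + 0.020 + 0.067 = 0.228
  P(X=3) = 0.018 + 0.082 + 0.401 = 0.501
H(X) = -[0.077·log₂(0.077) + 0.194·log₂(0.194) + 0.228·log₂(0.228) + 0.501·log₂(0.501)]
  = 0.284823 + 0.458979 + 0.486300 + 0.499556 = 1.72966 bits

H(Y|X) = H(X,Y) - H(X) = 2.75045 - 1.72966 = 1.0208 bits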